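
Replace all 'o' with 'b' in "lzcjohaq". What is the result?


Input string: 'lzcjohaq'
Operation: replace 'o' with 'b'
Positions of 'o': 4
After replacement: lzcjbhaq


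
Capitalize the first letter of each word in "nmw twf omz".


Input string: 'nmw twf omz'
Operation: capitalize first letter of each word
Word transformations: 'nmw'->'Nmw', 'twf'->'Twf', 'omz'->'Omz'
Result: Nmw Twf Omz


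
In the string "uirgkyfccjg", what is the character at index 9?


Input string: 'uirgkyfccjg'
Operation: get character at index 9
Index mapping: s[0]='u', s[1]='i', s[2]='r', s[3]='g', s[4]='k', s[5]='y', s[6]='f', s[7]='c', s[8]='c', s[9]='j'
Result: 'j'


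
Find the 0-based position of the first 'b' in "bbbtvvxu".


Input string: 'bbbtvvxu'
Target: 'b'
Scanning left to right: s[0]='b'
First match at index: 0


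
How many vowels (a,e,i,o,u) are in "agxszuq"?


Input string: 'agxszuq'
Operation: count vowels (a, e, i, o, u)
Scan: s[0]='a' (vowel), s[1]='g', s[2]='x', s[3]='s', s[4]='z', s[5]='u' (vowel), s[6]='q'
Vowels found: 2
Result: 2


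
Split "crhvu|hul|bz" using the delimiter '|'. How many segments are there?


Input string: 'crhvu|hul|bz'
Delimiter: '|'
Split result: 'crhvu', 'hul', 'bz'
Number of parts: 3


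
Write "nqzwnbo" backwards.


Input string: 'nqzwnbo'
Operation: reverse character order
Original order: 'n' -> 'q' -> 'z' -> 'w' -> 'n' -> 'b' -> 'o'
Reversed order: 'o' -> 'b' -> 'n' -> 'w' -> 'z' -> 'q' -> 'n'
Result: obnwzqn


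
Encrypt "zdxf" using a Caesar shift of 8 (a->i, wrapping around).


Input: 'zdxf', shift = 8
Operation: for each letter, (position + 8) mod 26
Mapping: 'z'(25+8=33, 33 mod 26=7)->'h', 'd'(3+8=11)->'l', 'x'(23+8=31, 31 mod 26=5)->'f', 'f'(5+8=13)->'n'
Result: hlfn


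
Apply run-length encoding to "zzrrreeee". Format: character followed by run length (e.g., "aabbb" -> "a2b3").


Input: 'zzrrreeee'
Operation: identify consecutive runs
Runs: 'zz' -> z2, 'rrr' -> r3, 'eeee' -> e4
Encoded: z2r3e4


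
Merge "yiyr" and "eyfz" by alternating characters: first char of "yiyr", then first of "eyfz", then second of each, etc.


String 1: 'yiyr'
String 2: 'eyfz'
Operation: alternate characters
Pairs: 'y'+'e', 'i'+'y', 'y'+'f', 'r'+'z'
Result: yeiyyfrz


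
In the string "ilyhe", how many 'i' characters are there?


Input string: 'ilyhe'
Target character: 'i'
Scan each position: s[0]='i'
Matches found at indices: 0
Total: 1


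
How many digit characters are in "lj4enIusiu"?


Input string: 'lj4enIusiu'
Operation: count digit characters (0-9)
Scan: 'l', 'j', '4'(digit), 'e', 'n', 'I', 'u', 's', 'i', 'u'
Digits found: 1
Result: 1


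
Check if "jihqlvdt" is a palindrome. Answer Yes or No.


Input string: 'jihqlvdt'
Reversed: 'tdvlqhij'
Compare pairs: s[0]='j' vs s[7]='t' (mismatch), s[1]='i' vs s[6]='d' (mismatch), s[2]='h' vs s[5]='v' (mismatch), s[3]='q' vs s[4]='l' (mismatch)
Palindrome: No


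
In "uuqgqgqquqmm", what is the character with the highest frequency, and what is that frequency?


Input: 'uuqgqgqquqmm'
Operation: tally each character
Counts: 'g':2, 'm':2, 'q':5, 'u':3
Maximum: 'q' appears 5 times


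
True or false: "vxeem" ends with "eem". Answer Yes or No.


Input string: 'vxeem'
Suffix to check: 'eem'
Last 3 characters of input: 'eem'
Match: True
Result: Yes


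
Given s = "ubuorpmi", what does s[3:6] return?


Input string: 'ubuorpmi'
Operation: slice [3:6]
Extract characters: s[3]='o', s[4]='r', s[5]='p'
Result: orp


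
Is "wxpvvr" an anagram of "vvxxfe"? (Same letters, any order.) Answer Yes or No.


String 1: 'vvxxfe' -> sorted: 'efvvxx'
String 2: 'wxpvvr' -> sorted: 'prvvwx'
Compare sorted forms: 'efvvxx' != 'prvvwx'
Anagram: No


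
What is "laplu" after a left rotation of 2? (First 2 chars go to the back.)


Input: 'laplu', shift = 2
Operation: split at index 2 and swap parts
Front part s[0:2] = 'la'
Back part s[2:] = 'plu'
Rotated = back + front = 'plu' + 'la'
Result: plula


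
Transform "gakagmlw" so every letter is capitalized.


Input string: 'gakagmlw'
Operation: convert each letter to uppercase
Mapping: 'g'->'G', 'a'->'A', 'k'->'K', 'a'->'A', 'g'->'G', 'm'->'M', 'l'->'L', 'w'->'W'
Result: GAKAGMLW


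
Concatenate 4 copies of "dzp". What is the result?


Input string: 'dzp'
Operation: repeat 4 times
Concatenation: 'dzp' + 'dzp' + 'dzp' + 'dzp'
Result: dzpdzpdzpdzp


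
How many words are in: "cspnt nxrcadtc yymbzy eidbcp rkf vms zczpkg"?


Input string: 'cspnt nxrcadtc yymbzy eidbcp rkf vms zczpkg'
Operation: split by spaces
Words found: 'cspnt', 'nxrcadtc', 'yymbzy', 'eidbcp', 'rkf', 'vms', 'zczpkg'
Word count: 7


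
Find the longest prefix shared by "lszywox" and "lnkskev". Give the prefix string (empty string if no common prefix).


String 1: 'lszywox'
String 2: 'lnkskev'
Compare position by position:
pos 0: 'l' vs 'l' match
pos 1: 's' vs 'n' differ -> stop
Longest common prefix: "l" (length 1)


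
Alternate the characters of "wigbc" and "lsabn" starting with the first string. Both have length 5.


String 1: 'wigbc'
String 2: 'lsabn'
Operation: alternate characters
Pairs: 'w'+'l', 'i'+'s', 'g'+'a', 'b'+'b', 'c'+'n'
Result: wlisgabbcn


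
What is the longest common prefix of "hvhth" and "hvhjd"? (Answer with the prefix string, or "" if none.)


String 1: 'hvhth'
String 2: 'hvhjd'
Compare position by position:
pos 0: 'h' vs 'h' match
pos 1: 'v' vs 'v' match
pos 2: 'h' vs 'h' match
pos 3: 't' vs 'j' differ -> stop
Longest common prefix: "hvh" (length 3)


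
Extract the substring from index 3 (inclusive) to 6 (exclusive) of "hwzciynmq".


Input string: 'hwzciynmq'
Operation: slice [3:6]
Extract characters: s[3]='c', s[4]='i', s[5]='y'
Result: ciy


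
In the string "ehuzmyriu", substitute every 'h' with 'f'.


Input string: 'ehuzmyriu'
Operation: replace 'h' with 'f'
Positions of 'h': 1
After replacement: efuzmyriu


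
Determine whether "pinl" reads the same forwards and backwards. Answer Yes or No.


Input string: 'pinl'
Reversed: 'lnip'
Compare pairs: s[0]='p' vs s[3]='l' (mismatch), s[1]='i' vs s[2]='n' (mismatch)
Palindrome: No


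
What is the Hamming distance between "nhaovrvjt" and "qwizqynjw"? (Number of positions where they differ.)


String 1: 'nhaovrvjt'
String 2: 'qwizqynjw'
Compare each position: pos 0: 'n'!='q', pos 1: 'h'!='w', pos 2: 'a'!='i', pos 3: 'o'!='z', pos 4: 'v'!='q', pos 5: 'r'!='y', pos 6: 'v'!='n', pos 7: 'j'=='j', pos 8: 't'!='w'
Differing positions: 8
Hamming distance: 8


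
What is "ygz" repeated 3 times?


Input string: 'ygz'
Operation: repeat 3 times
Concatenation: 'ygz' + 'ygz' + 'ygz'
Result: ygzygzygz


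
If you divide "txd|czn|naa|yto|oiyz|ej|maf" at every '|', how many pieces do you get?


Input string: 'txd|czn|naa|yto|oiyz|ej|maf'
Delimiter: '|'
Split result: 'txd', 'czn', 'naa', 'yto', 'oiyz', 'ej', 'maf'
Number of parts: 7


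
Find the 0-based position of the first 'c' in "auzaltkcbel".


Input string: 'auzaltkcbel'
Target: 'c'
Scanning left to right: s[0]='a', s[1]='u', s[2]='z', s[3]='a', s[4]='l', s[5]='t', s[6]='k', s[7]='c'
First match at index: 7


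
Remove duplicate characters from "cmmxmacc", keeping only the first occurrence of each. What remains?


Input: 'cmmxmacc'
Operation: keep first occurrence of each character
Scan: s[0]='c' new -> keep; s[1]='m' new -> keep; s[2]='m' seen -> skip; s[3]='x' new -> keep; s[4]='m' seen -> skip; s[5]='a' new -> keep; s[6]='c' seen -> skip; s[7]='c' seen -> skip
Result: cmxa


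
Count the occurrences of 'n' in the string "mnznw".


Input string: 'mnznw'
Target character: 'n'
Scan each position: s[1]='n', s[3]='n'
Matches found at indices: 1, 3
Total: 2


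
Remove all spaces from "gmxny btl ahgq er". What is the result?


Input string: 'gmxny btl ahgq er'
Operation: remove all spaces
Words: 'gmxny', 'btl', 'ahgq', 'er'
Join without spaces: gmxnybtlahgqer


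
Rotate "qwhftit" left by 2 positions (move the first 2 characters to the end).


Input: 'qwhftit', shift = 2
Operation: split at index 2 and swap parts
Front part s[0:2] = 'qw'
Back part s[2:] = 'hftit'
Rotated = back + front = 'hftit' + 'qw'
Result: hftitqw


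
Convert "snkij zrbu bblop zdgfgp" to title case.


Input string: 'snkij zrbu bblop zdgfgp'
Operation: capitalize first letter of each word
Word transformations: 'snkij'->'Snkij', 'zrbu'->'Zrbu', 'bblop'->'Bblop', 'zdgfgp'->'Zdgfgp'
Result: Snkij Zrbu Bblop Zdgfgp


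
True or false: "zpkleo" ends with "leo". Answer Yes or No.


Input string: 'zpkleo'
Suffix to check: 'leo'
Last 3 characters of input: 'leo'
Match: True
Result: Yes


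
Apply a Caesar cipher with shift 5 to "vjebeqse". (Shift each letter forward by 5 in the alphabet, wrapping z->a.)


Input: 'vjebeqse', shift = 5
Operation: for each letter, (position + 5) mod 26
Mapping: 'v'(21+5=26, 26 mod 26=0)->'a', 'j'(9+5=14)->'o', 'e'(4+5=9)->'j', 'b'(1+5=6)->'g', 'e'(4+5=9)->'j', 'q'(16+5=21)->'v', 's'(18+5=23)->'x', 'e'(4+5=9)->'j'
Result: aojgjvxj


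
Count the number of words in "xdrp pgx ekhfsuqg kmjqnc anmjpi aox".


Input string: 'xdrp pgx ekhfsuqg kmjqnc anmjpi aox'
Operation: split by spaces
Words found: 'xdrp', 'pgx', 'ekhfsuqg', 'kmjqnc', 'anmjpi', 'aox'
Word count: 6


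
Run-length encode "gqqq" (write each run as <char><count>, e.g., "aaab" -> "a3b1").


Input: 'gqqq'
Operation: identify consecutive runs
Runs: 'g' -> g1, 'qqq' -> q3
Encoded: g1q3


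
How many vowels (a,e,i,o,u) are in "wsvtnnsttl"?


Input string: 'wsvtnnsttl'
Operation: count vowels (a, e, i, o, u)
Scan: s[0]='w', s[1]='s', s[2]='v', s[3]='t', s[4]='n', s[5]='n', s[6]='s', s[7]='t', s[8]='t', s[9]='l'
Vowels found: 0
Result: 0


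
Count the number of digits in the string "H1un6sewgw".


Input string: 'H1un6sewgw'
Operation: count digit characters (0-9)
Scan: 'H', '1'(digit), 'u', 'n', '6'(digit), 's', 'e', 'w', 'g', 'w'
Digits found: 2
Result: 2


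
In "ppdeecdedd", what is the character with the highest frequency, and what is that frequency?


Input: 'ppdeecdedd'
Operation: tally each character
Counts: 'c':1, 'd':4, 'e':3, 'p':2
Maximum: 'd' appears 4 times


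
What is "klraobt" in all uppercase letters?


Input string: 'klraobt'
Operation: convert each letter to uppercase
Mapping: 'k'->'K', 'l'->'L', 'r'->'R', 'a'->'A', 'o'->'O', 'b'->'B', 't'->'T'
Result: KLRAOBT


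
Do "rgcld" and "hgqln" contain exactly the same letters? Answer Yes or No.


String 1: 'rgcld' -> sorted: 'cdglr'
String 2: 'hgqln' -> sorted: 'ghlnq'
Compare sorted forms: 'cdglr' != 'ghlnq'
Anagram: No


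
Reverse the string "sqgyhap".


Input string: 'sqgyhap'
Operation: reverse character order
Original order: 's' -> 'q' -> 'g' -> 'y' -> 'h' -> 'a' -> 'p'
Reversed order: 'p' -> 'a' -> 'h' -> 'y' -> 'g' -> 'q' -> 's'
Result: pahygqs


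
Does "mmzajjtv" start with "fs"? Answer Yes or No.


Input string: 'mmzajjtv'
Prefix to check: 'fs'
First 2 characters of input: 'mm'
Match: False
Result: No


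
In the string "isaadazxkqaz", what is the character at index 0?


Input string: 'isaadazxkqaz'
Operation: get character at index 0
Index mapping: s[0]='i'
Result: 'i'


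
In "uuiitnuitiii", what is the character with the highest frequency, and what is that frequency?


Input: 'uuiitnuitiii'
Operation: tally each character
Counts: 'i':6, 'n':1, 't':2, 'u':3
Maximum: 'i' appears 6 times


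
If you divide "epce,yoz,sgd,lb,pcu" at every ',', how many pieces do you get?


Input string: 'epce,yoz,sgd,lb,pcu'
Delimiter: ','
Split result: 'epce', 'yoz', 'sgd', 'lb', 'pcu'
Number of parts: 5


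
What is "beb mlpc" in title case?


Input string: 'beb mlpc'
Operation: capitalize first letter of each word
Word transformations: 'beb'->'Beb', 'mlpc'->'Mlpc'
Result: Beb Mlpc


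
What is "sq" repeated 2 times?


Input string: 'sq'
Operation: repeat 2 times
Concatenation: 'sq' + 'sq'
Result: sqsq


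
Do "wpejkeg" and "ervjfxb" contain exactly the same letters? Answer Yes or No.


String 1: 'wpejkeg' -> sorted: 'eegjkpw'
String 2: 'ervjfxb' -> sorted: 'befjrvx'
Compare sorted forms: 'eegjkpw' != 'befjrvx'
Anagram: No


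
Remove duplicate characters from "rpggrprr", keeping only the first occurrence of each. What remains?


Input: 'rpggrprr'
Operation: keep first occurrence of each character
Scan: s[0]='r' new -> keep; s[1]='p' new -> keep; s[2]='g' new -> keep; s[3]='g' seen -> skip; s[4]='r' seen -> skip; s[5]='p' seen -> skip; s[6]='r' seen -> skip; s[7]='r' seen -> skip
Result: rpg


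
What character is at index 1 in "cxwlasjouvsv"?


Input string: 'cxwlasjouvsv'
Operation: get character at index 1
Index mapping: s[0]='c', s[1]='x'
Result: 'x'


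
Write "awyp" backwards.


Input string: 'awyp'
Operation: reverse character order
Original order: 'a' -> 'w' -> 'y' -> 'p'
Reversed order: 'p' -> 'y' -> 'w' -> 'a'
Result: pywa


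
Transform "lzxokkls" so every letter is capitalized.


Input string: 'lzxokkls'
Operation: convert each letter to uppercase
Mapping: 'l'->'L', 'z'->'Z', 'x'->'X', 'o'->'O', 'k'->'K', 'k'->'K', 'l'->'L', 's'->'S'
Result: LZXOKKLS


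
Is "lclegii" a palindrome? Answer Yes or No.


Input string: 'lclegii'
Reversed: 'iigelcl'
Compare pairs: s[0]='l' vs s[6]='i' (mismatch), s[1]='c' vs s[5]='i' (mismatch), s[2]='l' vs s[4]='g' (mismatch)
Palindrome: No


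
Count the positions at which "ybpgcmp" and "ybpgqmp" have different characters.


String 1: 'ybpgcmp'
String 2: 'ybpgqmp'
Compare each position: pos 0: 'y'=='y', pos 1: 'b'=='b', pos 2: 'p'=='p', pos 3: 'g'=='g', pos 4: 'c'!='q', pos 5: 'm'=='m', pos 6: 'p'=='p'
Differing positions: 1
Hamming distance: 1


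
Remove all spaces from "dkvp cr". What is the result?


Input string: 'dkvp cr'
Operation: remove all spaces
Words: 'dkvp', 'cr'
Join without spaces: dkvpcr


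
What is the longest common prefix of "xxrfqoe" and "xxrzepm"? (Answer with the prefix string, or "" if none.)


String 1: 'xxrfqoe'
String 2: 'xxrzepm'
Compare position by position:
pos 0: 'x' vs 'x' match
pos 1: 'x' vs 'x' match
pos 2: 'r' vs 'r' match
pos 3: 'f' vs 'z' differ -> stop
Longest common prefix: "xxr" (length 3)


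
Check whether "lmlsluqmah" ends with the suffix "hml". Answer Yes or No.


Input string: 'lmlsluqmah'
Suffix to check: 'hml'
Last 3 characters of input: 'mah'
Match: False
Result: No


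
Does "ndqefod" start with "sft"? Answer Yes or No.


Input string: 'ndqefod'
Prefix to check: 'sft'
First 3 characters of input: 'ndq'
Match: False
Result: No


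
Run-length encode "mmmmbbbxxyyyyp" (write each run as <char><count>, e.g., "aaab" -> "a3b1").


Input: 'mmmmbbbxxyyyyp'
Operation: identify consecutive runs
Runs: 'mmmm' -> m4, 'bbb' -> b3, 'xx' -> x2, 'yyyy' -> y4, 'p' -> p1
Encoded: m4b3x2y4p1


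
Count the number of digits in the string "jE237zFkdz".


Input string: 'jE237zFkdz'
Operation: count digit characters (0-9)
Scan: 'j', 'E', '2'(digit), '3'(digit), '7'(digit), 'z', 'F', 'k', 'd', 'z'
Digits found: 3
Result: 3


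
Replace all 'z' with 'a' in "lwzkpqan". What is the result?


Input string: 'lwzkpqan'
Operation: replace 'z' with 'a'
Positions of 'z': 2
After replacement: lwakpqan


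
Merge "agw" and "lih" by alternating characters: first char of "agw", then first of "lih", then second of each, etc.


String 1: 'agw'
String 2: 'lih'
Operation: alternate characters
Pairs: 'a'+'l', 'g'+'i', 'w'+'h'
Result: algiwh


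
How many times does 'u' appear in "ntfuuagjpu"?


Input string: 'ntfuuagjpu'
Target character: 'u'
Scan each position: s[3]='u', s[4]='u', s[9]='u'
Matches found at indices: 3, 4, 9
Total: 3


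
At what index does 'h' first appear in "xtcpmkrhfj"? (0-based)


Input string: 'xtcpmkrhfj'
Target: 'h'
Scanning left to right: s[0]='x', s[1]='t', s[2]='c', s[3]='p', s[4]='m', s[5]='k', s[6]='r', s[7]='h'
First match at index: 7


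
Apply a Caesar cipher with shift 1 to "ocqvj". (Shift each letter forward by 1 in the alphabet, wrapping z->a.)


Input: 'ocqvj', shift = 1
Operation: for each letter, (position + 1) mod 26
Mapping: 'o'(14+1=15)->'p', 'c'(2+1=3)->'d', 'q'(16+1=17)->'r', 'v'(21+1=22)->'w', 'j'(9+1=10)->'k'
Result: pdrwk


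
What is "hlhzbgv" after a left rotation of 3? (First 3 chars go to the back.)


Input: 'hlhzbgv', shift = 3
Operation: split at index 3 and swap parts
Front part s[0:3] = 'hlh'
Back part s[3:] = 'zbgv'
Rotated = back + front = 'zbgv' + 'hlh'
Result: zbgvhlh


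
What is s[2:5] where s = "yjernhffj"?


Input string: 'yjernhffj'
Operation: slice [2:5]
Extract characters: s[2]='e', s[3]='r', s[4]='n'
Result: ern


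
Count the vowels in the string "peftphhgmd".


Input string: 'peftphhgmd'
Operation: count vowels (a, e, i, o, u)
Scan: s[0]='p', s[1]='e' (vowel), s[2]='f', s[3]='t', s[4]='p', s[5]='h', s[6]='h', s[7]='g', s[8]='m', s[9]='d'
Vowels found: 1
Result: 1


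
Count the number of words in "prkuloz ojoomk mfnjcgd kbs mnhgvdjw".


Input string: 'prkuloz ojoomk mfnjcgd kbs mnhgvdjw'
Operation: split by spaces
Words found: 'prkuloz', 'ojoomk', 'mfnjcgd', 'kbs', 'mnhgvdjw'
Word count: 5


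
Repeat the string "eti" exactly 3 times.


Input string: 'eti'
Operation: repeat 3 times
Concatenation: 'eti' + 'eti' + 'eti'
Result: etietieti


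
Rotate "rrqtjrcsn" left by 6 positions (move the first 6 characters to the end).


Input: 'rrqtjrcsn', shift = 6
Operation: split at index 6 and swap parts
Front part s[0:6] = 'rrqtjr'
Back part s[6:] = 'csn'
Rotated = back + front = 'csn' + 'rrqtjr'
Result: csnrrqtjr


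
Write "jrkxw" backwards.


Input string: 'jrkxw'
Operation: reverse character order
Original order: 'j' -> 'r' -> 'k' -> 'x' -> 'w'
Reversed order: 'w' -> 'x' -> 'k' -> 'r' -> 'j'
Result: wxkrj


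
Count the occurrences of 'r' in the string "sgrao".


Input string: 'sgrao'
Target character: 'r'
Scan each position: s[2]='r'
Matches found at indices: 2
Total: 1


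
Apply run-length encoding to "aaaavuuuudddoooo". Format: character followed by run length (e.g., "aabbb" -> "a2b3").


Input: 'aaaavuuuudddoooo'
Operation: identify consecutive runs
Runs: 'aaaa' -> a4, 'v' -> v1, 'uuuu' -> u4, 'ddd' -> d3, 'oooo' -> o4
Encoded: a4v1u4d3o4


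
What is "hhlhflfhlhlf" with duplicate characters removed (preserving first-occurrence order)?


Input: 'hhlhflfhlhlf'
Operation: keep first occurrence of each character
Scan: s[0]='h' new -> keep; s[1]='h' seen -> skip; s[2]='l' new -> keep; s[3]='h' seen -> skip; s[4]='f' new -> keep; s[5]='l' seen -> skip; s[6]='f' seen -> skip; s[7]='h' seen -> skip; s[8]='l' seen -> skip; s[9]='h' seen -> skip; s[10]='l' seen -> skip; s[11]='f' seen -> skip
Result: hlf


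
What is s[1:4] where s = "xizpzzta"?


Input string: 'xizpzzta'
Operation: slice [1:4]
Extract characters: s[1]='i', s[2]='z', s[3]='p'
Result: izp


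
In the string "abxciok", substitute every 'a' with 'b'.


Input string: 'abxciok'
Operation: replace 'a' with 'b'
Positions of 'a': 0
After replacement: bbxciok


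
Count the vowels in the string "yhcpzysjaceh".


Input string: 'yhcpzysjaceh'
Operation: count vowels (a, e, i, o, u)
Scan: s[0]='y', s[1]='h', s[2]='c', s[3]='p', s[4]='z', s[5]='y', s[6]='s', s[7]='j', s[8]='a' (vowel), s[9]='c', s[10]='e' (vowel), s[11]='h'
Vowels found: 2
Result: 2


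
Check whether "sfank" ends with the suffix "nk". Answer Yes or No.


Input string: 'sfank'
Suffix to check: 'nk'
Last 2 characters of input: 'nk'
Match: True
Result: Yes


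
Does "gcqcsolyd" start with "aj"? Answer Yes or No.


Input string: 'gcqcsolyd'
Prefix to check: 'aj'
First 2 characters of input: 'gc'
Match: False
Result: No


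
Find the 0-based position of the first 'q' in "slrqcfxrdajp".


Input string: 'slrqcfxrdajp'
Target: 'q'
Scanning left to right: s[0]='s', s[1]='l', s[2]='r', s[3]='q'
First match at index: 3


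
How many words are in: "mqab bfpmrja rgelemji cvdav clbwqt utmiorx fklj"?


Input string: 'mqab bfpmrja rgelemji cvdav clbwqt utmiorx fklj'
Operation: split by spaces
Words found: 'mqab', 'bfpmrja', 'rgelemji', 'cvdav', 'clbwqt', 'utmiorx', 'fklj'
Word count: 7


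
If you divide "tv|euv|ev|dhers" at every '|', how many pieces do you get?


Input string: 'tv|euv|ev|dhers'
Delimiter: '|'
Split result: 'tv', 'euv', 'ev', 'dhers'
Number of parts: 4


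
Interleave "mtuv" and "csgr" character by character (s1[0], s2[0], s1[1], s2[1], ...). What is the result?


String 1: 'mtuv'
String 2: 'csgr'
Operation: alternate characters
Pairs: 'm'+'c', 't'+'s', 'u'+'g', 'v'+'r'
Result: mctsugvr


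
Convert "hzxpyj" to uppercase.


Input string: 'hzxpyj'
Operation: convert each letter to uppercase
Mapping: 'h'->'H', 'z'->'Z', 'x'->'X', 'p'->'P', 'y'->'Y', 'j'->'J'
Result: HZXPYJ


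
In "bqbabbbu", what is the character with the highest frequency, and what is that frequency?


Input: 'bqbabbbu'
Operation: tally each character
Counts: 'a':1, 'b':5, 'q':1, 'u':1
Maximum: 'b' appears 5 times


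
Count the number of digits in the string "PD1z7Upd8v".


Input string: 'PD1z7Upd8v'
Operation: count digit characters (0-9)
Scan: 'P', 'D', '1'(digit), 'z', '7'(digit), 'U', 'p', 'd', '8'(digit), 'v'
Digits found: 3
Result: 3


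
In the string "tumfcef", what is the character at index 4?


Input string: 'tumfcef'
Operation: get character at index 4
Index mapping: s[0]='t', s[1]='u', s[2]='m', s[3]='f', s[4]='c'
Result: 'c'


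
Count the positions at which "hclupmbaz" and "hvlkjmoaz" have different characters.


String 1: 'hclupmbaz'
String 2: 'hvlkjmoaz'
Compare each position: pos 0: 'h'=='h', pos 1: 'c'!='v', pos 2: 'l'=='l', pos 3: 'u'!='k', pos 4: 'p'!='j', pos 5: 'm'=='m', pos 6: 'b'!='o', pos 7: 'a'=='a', pos 8: 'z'=='z'
Differing positions: 4
Hamming distance: 4


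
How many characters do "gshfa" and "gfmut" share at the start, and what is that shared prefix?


String 1: 'gshfa'
String 2: 'gfmut'
Compare position by position:
pos 0: 'g' vs 'g' match
pos 1: 's' vs 'f' differ -> stop
Longest common prefix: "g" (length 1)


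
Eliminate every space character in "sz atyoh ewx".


Input string: 'sz atyoh ewx'
Operation: remove all spaces
Words: 'sz', 'atyoh', 'ewx'
Join without spaces: szatyohewx


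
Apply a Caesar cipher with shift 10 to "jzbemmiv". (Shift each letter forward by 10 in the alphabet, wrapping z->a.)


Input: 'jzbemmiv', shift = 10
Operation: for each letter, (position + 10) mod 26
Mapping: 'j'(9+10=19)->'t', 'z'(25+10=35, 35 mod 26=9)->'j', 'b'(1+10=11)->'l', 'e'(4+10=14)->'o', 'm'(12+10=22)->'w', 'm'(12+10=22)->'w', 'i'(8+10=18)->'s', 'v'(21+10=31, 31 mod 26=5)->'f'
Result: tjlowwsf


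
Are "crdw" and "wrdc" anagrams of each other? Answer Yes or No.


String 1: 'crdw' -> sorted: 'cdrw'
String 2: 'wrdc' -> sorted: 'cdrw'
Compare sorted forms: 'cdrw' == 'cdrw'
Anagram: Yes


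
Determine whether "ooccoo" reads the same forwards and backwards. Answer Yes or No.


Input string: 'ooccoo'
Reversed: 'ooccoo'
Compare pairs: s[0]='o' vs s[5]='o' (match), s[1]='o' vs s[4]='o' (match), s[2]='c' vs s[3]='c' (match)
Palindrome: Yes


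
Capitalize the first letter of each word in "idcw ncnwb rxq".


Input string: 'idcw ncnwb rxq'
Operation: capitalize first letter of each word
Word transformations: 'idcw'->'Idcw', 'ncnwb'->'Ncnwb', 'rxq'->'Rxq'
Result: Idcw Ncnwb Rxq


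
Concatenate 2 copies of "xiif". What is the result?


Input string: 'xiif'
Operation: repeat 2 times
Concatenation: 'xiif' + 'xiif'
Result: xiifxiif


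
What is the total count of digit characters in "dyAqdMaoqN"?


Input string: 'dyAqdMaoqN'
Operation: count digit characters (0-9)
Scan: 'd', 'y', 'A', 'q', 'd', 'M', 'a', 'o', 'q', 'N'
Digits found: 0
Result: 0


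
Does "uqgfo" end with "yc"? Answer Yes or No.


Input string: 'uqgfo'
Suffix to check: 'yc'
Last 2 characters of input: 'fo'
Match: False
Result: No


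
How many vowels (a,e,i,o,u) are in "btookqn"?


Input string: 'btookqn'
Operation: count vowels (a, e, i, o, u)
Scan: s[0]='b', s[1]='t', s[2]='o' (vowel), s[3]='o' (vowel), s[4]='k', s[5]='q', s[6]='n'
Vowels found: 2
Result: 2


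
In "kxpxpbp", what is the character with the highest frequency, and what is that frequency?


Input: 'kxpxpbp'
Operation: tally each character
Counts: 'b':1, 'k':1, 'p':3, 'x':2
Maximum: 'p' appears 3 times


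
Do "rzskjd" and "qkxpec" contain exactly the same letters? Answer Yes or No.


String 1: 'rzskjd' -> sorted: 'djkrsz'
String 2: 'qkxpec' -> sorted: 'cekpqx'
Compare sorted forms: 'djkrsz' != 'cekpqx'
Anagram: No


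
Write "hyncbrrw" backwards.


Input string: 'hyncbrrw'
Operation: reverse character order
Original order: 'h' -> 'y' -> 'n' -> 'c' -> 'b' -> 'r' -> 'r' -> 'w'
Reversed order: 'w' -> 'r' -> 'r' -> 'b' -> 'c' -> 'n' -> 'y' -> 'h'
Result: wrrbcnyh


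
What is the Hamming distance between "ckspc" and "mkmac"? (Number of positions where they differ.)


String 1: 'ckspc'
String 2: 'mkmac'
Compare each position: pos 0: 'c'!='m', pos 1: 'k'=='k', pos 2: 's'!='m', pos 3: 'p'!='a', pos 4: 'c'=='c'
Differing positions: 3
Hamming distance: 3


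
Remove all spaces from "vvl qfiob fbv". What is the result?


Input string: 'vvl qfiob fbv'
Operation: remove all spaces
Words: 'vvl', 'qfiob', 'fbv'
Join without spaces: vvlqfiobfbv


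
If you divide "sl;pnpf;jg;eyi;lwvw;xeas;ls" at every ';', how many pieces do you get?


Input string: 'sl;pnpf;jg;eyi;lwvw;xeas;ls'
Delimiter: ';'
Split result: 'sl', 'pnpf', 'jg', 'eyi', 'lwvw', 'xeas', 'ls'
Number of parts: 7


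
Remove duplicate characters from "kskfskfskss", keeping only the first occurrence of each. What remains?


Input: 'kskfskfskss'
Operation: keep first occurrence of each character
Scan: s[0]='k' new -> keep; s[1]='s' new -> keep; s[2]='k' seen -> skip; s[3]='f' new -> keep; s[4]='s' seen -> skip; s[5]='k' seen -> skip; s[6]='f' seen -> skip; s[7]='s' seen -> skip; s[8]='k' seen -> skip; s[9]='s' seen -> skip; s[10]='s' seen -> skip
Result: ksf


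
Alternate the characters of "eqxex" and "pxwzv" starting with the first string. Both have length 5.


String 1: 'eqxex'
String 2: 'pxwzv'
Operation: alternate characters
Pairs: 'e'+'p', 'q'+'x', 'x'+'w', 'e'+'z', 'x'+'v'
Result: epqxxwezxv


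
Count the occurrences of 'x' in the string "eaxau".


Input string: 'eaxau'
Target character: 'x'
Scan each position: s[2]='x'
Matches found at indices: 2
Total: 1


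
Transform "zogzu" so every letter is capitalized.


Input string: 'zogzu'
Operation: convert each letter to uppercase
Mapping: 'z'->'Z', 'o'->'O', 'g'->'G', 'z'->'Z', 'u'->'U'
Result: ZOGZU


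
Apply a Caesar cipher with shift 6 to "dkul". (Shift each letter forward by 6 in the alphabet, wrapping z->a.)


Input: 'dkul', shift = 6
Operation: for each letter, (position + 6) mod 26
Mapping: 'd'(3+6=9)->'j', 'k'(10+6=16)->'q', 'u'(20+6=26, 26 mod 26=0)->'a', 'l'(11+6=17)->'r'
Result: jqar


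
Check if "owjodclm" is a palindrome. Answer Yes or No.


Input string: 'owjodclm'
Reversed: 'mlcdojwo'
Compare pairs: s[0]='o' vs s[7]='m' (mismatch), s[1]='w' vs s[6]='l' (mismatch), s[2]='j' vs s[5]='c' (mismatch), s[3]='o' vs s[4]='d' (mismatch)
Palindrome: No


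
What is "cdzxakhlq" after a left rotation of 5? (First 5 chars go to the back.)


Input: 'cdzxakhlq', shift = 5
Operation: split at index 5 and swap parts
Front part s[0:5] = 'cdzxa'
Back part s[5:] = 'khlq'
Rotated = back + front = 'khlq' + 'cdzxa'
Result: khlqcdzxa


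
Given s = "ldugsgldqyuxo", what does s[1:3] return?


Input string: 'ldugsgldqyuxo'
Operation: slice [1:3]
Extract characters: s[1]='d', s[2]='u'
Result: du


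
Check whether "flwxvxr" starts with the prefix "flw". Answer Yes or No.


Input string: 'flwxvxr'
Prefix to check: 'flw'
First 3 characters of input: 'flw'
Match: True
Result: Yes


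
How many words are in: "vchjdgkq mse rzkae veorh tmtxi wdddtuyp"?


Input string: 'vchjdgkq mse rzkae veorh tmtxi wdddtuyp'
Operation: split by spaces
Words found: 'vchjdgkq', 'mse', 'rzkae', 'veorh', 'tmtxi', 'wdddtuyp'
Word count: 6


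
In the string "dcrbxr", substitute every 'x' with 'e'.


Input string: 'dcrbxr'
Operation: replace 'x' with 'e'
Positions of 'x': 4
After replacement: dcrber


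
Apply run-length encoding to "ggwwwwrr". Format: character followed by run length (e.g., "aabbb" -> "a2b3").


Input: 'ggwwwwrr'
Operation: identify consecutive runs
Runs: 'gg' -> g2, 'wwww' -> w4, 'rr' -> r2
Encoded: g2w4r2


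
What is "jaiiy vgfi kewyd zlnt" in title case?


Input string: 'jaiiy vgfi kewyd zlnt'
Operation: capitalize first letter of each word
Word transformations: 'jaiiy'->'Jaiiy', 'vgfi'->'Vgfi', 'kewyd'->'Kewyd', 'zlnt'->'Zlnt'
Result: Jaiiy Vgfi Kewyd Zlnt


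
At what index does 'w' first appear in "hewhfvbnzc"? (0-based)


Input string: 'hewhfvbnzc'
Target: 'w'
Scanning left to right: s[0]='h', s[1]='e', s[2]='w'
First match at index: 2


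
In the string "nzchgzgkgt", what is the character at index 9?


Input string: 'nzchgzgkgt'
Operation: get character at index 9
Index mapping: s[0]='n', s[1]='z', s[2]='c', s[3]='h', s[4]='g', s[5]='z', s[6]='g', s[7]='k', s[8]='g', s[9]='t'
Result: 't'


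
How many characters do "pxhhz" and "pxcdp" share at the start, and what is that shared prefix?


String 1: 'pxhhz'
String 2: 'pxcdp'
Compare position by position:
pos 0: 'p' vs 'p' match
pos 1: 'x' vs 'x' match
pos 2: 'h' vs 'c' differ -> stop
Longest common prefix: "px" (length 2)


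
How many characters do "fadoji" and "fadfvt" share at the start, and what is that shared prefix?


String 1: 'fadoji'
String 2: 'fadfvt'
Compare position by position:
pos 0: 'f' vs 'f' match
pos 1: 'a' vs 'a' match
pos 2: 'd' vs 'd' match
pos 3: 'o' vs 'f' differ -> stop
Longest common prefix: "fad" (length 3)


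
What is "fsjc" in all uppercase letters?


Input string: 'fsjc'
Operation: convert each letter to uppercase
Mapping: 'f'->'F', 's'->'S', 'j'->'J', 'c'->'C'
Result: FSJC


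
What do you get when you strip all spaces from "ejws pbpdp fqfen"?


Input string: 'ejws pbpdp fqfen'
Operation: remove all spaces
Words: 'ejws', 'pbpdp', 'fqfen'
Join without spaces: ejwspbpdpfqfen


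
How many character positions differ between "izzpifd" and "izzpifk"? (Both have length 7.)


String 1: 'izzpifd'
String 2: 'izzpifk'
Compare each position: pos 0: 'i'=='i', pos 1: 'z'=='z', pos 2: 'z'=='z', pos 3: 'p'=='p', pos 4: 'i'=='i', pos 5: 'f'=='f', pos 6: 'd'!='k'
Differing positions: 1
Hamming distance: 1


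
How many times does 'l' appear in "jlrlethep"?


Input string: 'jlrlethep'
Target character: 'l'
Scan each position: s[1]='l', s[3]='l'
Matches found at indices: 1, 3
Total: 2


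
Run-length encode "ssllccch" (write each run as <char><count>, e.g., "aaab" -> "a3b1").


Input: 'ssllccch'
Operation: identify consecutive runs
Runs: 'ss' -> s2, 'll' -> l2, 'ccc' -> c3, 'h' -> h1
Encoded: s2l2c3h1


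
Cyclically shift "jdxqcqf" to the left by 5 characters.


Input: 'jdxqcqf', shift = 5
Operation: split at index 5 and swap parts
Front part s[0:5] = 'jdxqc'
Back part s[5:] = 'qf'
Rotated = back + front = 'qf' + 'jdxqc'
Result: qfjdxqc


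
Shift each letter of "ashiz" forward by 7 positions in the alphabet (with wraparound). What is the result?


Input: 'ashiz', shift = 7
Operation: for each letter, (position + 7) mod 26
Mapping: 'a'(0+7=7)->'h', 's'(18+7=25)->'z', 'h'(7+7=14)->'o', 'i'(8+7=15)->'p', 'z'(25+7=32, 32 mod 26=6)->'g'
Result: hzopg


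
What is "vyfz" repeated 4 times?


Input string: 'vyfz'
Operation: repeat 4 times
Concatenation: 'vyfz' + 'vyfz' + 'vyfz' + 'vyfz'
Result: vyfzvyfzvyfzvyfz


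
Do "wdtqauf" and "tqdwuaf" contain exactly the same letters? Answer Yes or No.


String 1: 'wdtqauf' -> sorted: 'adfqtuw'
String 2: 'tqdwuaf' -> sorted: 'adfqtuw'
Compare sorted forms: 'adfqtuw' == 'adfqtuw'
Anagram: Yes


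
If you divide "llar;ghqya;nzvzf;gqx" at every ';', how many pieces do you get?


Input string: 'llar;ghqya;nzvzf;gqx'
Delimiter: ';'
Split result: 'llar', 'ghqya', 'nzvzf', 'gqx'
Number of parts: 4


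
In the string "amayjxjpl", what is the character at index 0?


Input string: 'amayjxjpl'
Operation: get character at index 0
Index mapping: s[0]='a'
Result: 'a'


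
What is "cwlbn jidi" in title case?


Input string: 'cwlbn jidi'
Operation: capitalize first letter of each word
Word transformations: 'cwlbn'->'Cwlbn', 'jidi'->'Jidi'
Result: Cwlbn Jidi


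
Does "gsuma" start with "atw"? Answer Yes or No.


Input string: 'gsuma'
Prefix to check: 'atw'
First 3 characters of input: 'gsu'
Match: False
Result: No


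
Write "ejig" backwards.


Input string: 'ejig'
Operation: reverse character order
Original order: 'e' -> 'j' -> 'i' -> 'g'
Reversed order: 'g' -> 'i' -> 'j' -> 'e'
Result: gije


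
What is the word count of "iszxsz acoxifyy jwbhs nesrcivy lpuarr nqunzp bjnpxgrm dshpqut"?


Input string: 'iszxsz acoxifyy jwbhs nesrcivy lpuarr nqunzp bjnpxgrm dshpqut'
Operation: split by spaces
Words found: 'iszxsz', 'acoxifyy', 'jwbhs', 'nesrcivy', 'lpuarr', 'nqunzp', 'bjnpxgrm', 'dshpqut'
Word count: 8


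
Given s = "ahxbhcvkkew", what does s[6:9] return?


Input string: 'ahxbhcvkkew'
Operation: slice [6:9]
Extract characters: s[6]='v', s[7]='k', s[8]='k'
Result: vkk


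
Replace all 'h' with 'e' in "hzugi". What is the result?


Input string: 'hzugi'
Operation: replace 'h' with 'e'
Positions of 'h': 0
After replacement: ezugi


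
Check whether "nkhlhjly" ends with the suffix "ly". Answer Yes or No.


Input string: 'nkhlhjly'
Suffix to check: 'ly'
Last 2 characters of input: 'ly'
Match: True
Result: Yes


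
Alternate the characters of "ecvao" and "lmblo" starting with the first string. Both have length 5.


String 1: 'ecvao'
String 2: 'lmblo'
Operation: alternate characters
Pairs: 'e'+'l', 'c'+'m', 'v'+'b', 'a'+'l', 'o'+'o'
Result: elcmvbaloo


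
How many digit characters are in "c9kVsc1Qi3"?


Input string: 'c9kVsc1Qi3'
Operation: count digit characters (0-9)
Scan: 'c', '9'(digit), 'k', 'V', 's', 'c', '1'(digit), 'Q', 'i', '3'(digit)
Digits found: 3
Result: 3


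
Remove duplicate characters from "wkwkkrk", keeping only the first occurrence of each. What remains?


Input: 'wkwkkrk'
Operation: keep first occurrence of each character
Scan: s[0]='w' new -> keep; s[1]='k' new -> keep; s[2]='w' seen -> skip; s[3]='k' seen -> skip; s[4]='k' seen -> skip; s[5]='r' new -> keep; s[6]='k' seen -> skip
Result: wkr


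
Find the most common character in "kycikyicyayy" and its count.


Input: 'kycikyicyayy'
Operation: tally each character
Counts: 'a':1, 'c':2, 'i':2, 'k':2, 'y':5
Maximum: 'y' appears 5 times


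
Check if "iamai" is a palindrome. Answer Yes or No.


Input string: 'iamai'
Reversed: 'iamai'
Compare pairs: s[0]='i' vs s[4]='i' (match), s[1]='a' vs s[3]='a' (match)
Palindrome: Yes


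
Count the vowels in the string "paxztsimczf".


Input string: 'paxztsimczf'
Operation: count vowels (a, e, i, o, u)
Scan: s[0]='p', s[1]='a' (vowel), s[2]='x', s[3]='z', s[4]='t', s[5]='s', s[6]='i' (vowel), s[7]='m', s[8]='c', s[9]='z', s[10]='f'
Vowels found: 2
Result: 2


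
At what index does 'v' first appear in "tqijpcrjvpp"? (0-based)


Input string: 'tqijpcrjvpp'
Target: 'v'
Scanning left to right: s[0]='t', s[1]='q', s[2]='i', s[3]='j', s[4]='p', s[5]='c', s[6]='r', s[7]='j', s[8]='v'
First match at index: 8


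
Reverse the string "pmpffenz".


Input string: 'pmpffenz'
Operation: reverse character order
Original order: 'p' -> 'm' -> 'p' -> 'f' -> 'f' -> 'e' -> 'n' -> 'z'
Reversed order: 'z' -> 'n' -> 'e' -> 'f' -> 'f' -> 'p' -> 'm' -> 'p'
Result: zneffpmp


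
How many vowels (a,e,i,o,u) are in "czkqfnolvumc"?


Input string: 'czkqfnolvumc'
Operation: count vowels (a, e, i, o, u)
Scan: s[0]='c', s[1]='z', s[2]='k', s[3]='q', s[4]='f', s[5]='n', s[6]='o' (vowel), s[7]='l', s[8]='v', s[9]='u' (vowel), s[10]='m', s[11]='c'
Vowels found: 2
Result: 2


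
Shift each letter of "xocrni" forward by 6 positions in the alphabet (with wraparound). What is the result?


Input: 'xocrni', shift = 6
Operation: for each letter, (position + 6) mod 26
Mapping: 'x'(23+6=29, 29 mod 26=3)->'d', 'o'(14+6=20)->'u', 'c'(2+6=8)->'i', 'r'(17+6=23)->'x', 'n'(13+6=19)->'t', 'i'(8+6=14)->'o'
Result: duixto


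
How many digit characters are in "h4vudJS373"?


Input string: 'h4vudJS373'
Operation: count digit characters (0-9)
Scan: 'h', '4'(digit), 'v', 'u', 'd', 'J', 'S', '3'(digit), '7'(digit), '3'(digit)
Digits found: 4
Result: 4


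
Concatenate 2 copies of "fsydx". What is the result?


Input string: 'fsydx'
Operation: repeat 2 times
Concatenation: 'fsydx' + 'fsydx'
Result: fsydxfsydx


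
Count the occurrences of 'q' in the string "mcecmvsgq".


Input string: 'mcecmvsgq'
Target character: 'q'
Scan each position: s[8]='q'
Matches found at indices: 8
Total: 1


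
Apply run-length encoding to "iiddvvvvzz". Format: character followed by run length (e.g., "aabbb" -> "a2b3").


Input: 'iiddvvvvzz'
Operation: identify consecutive runs
Runs: 'ii' -> i2, 'dd' -> d2, 'vvvv' -> v4, 'zz' -> z2
Encoded: i2d2v4z2


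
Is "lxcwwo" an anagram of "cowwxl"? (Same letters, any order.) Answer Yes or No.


String 1: 'cowwxl' -> sorted: 'clowwx'
String 2: 'lxcwwo' -> sorted: 'clowwx'
Compare sorted forms: 'clowwx' == 'clowwx'
Anagram: Yes


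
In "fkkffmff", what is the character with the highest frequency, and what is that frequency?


Input: 'fkkffmff'
Operation: tally each character
Counts: 'f':5, 'k':2, 'm':1
Maximum: 'f' appears 5 times


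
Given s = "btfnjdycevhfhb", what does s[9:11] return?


Input string: 'btfnjdycevhfhb'
Operation: slice [9:11]
Extract characters: s[9]='v', s[10]='h'
Result: vh


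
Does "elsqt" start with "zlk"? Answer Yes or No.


Input string: 'elsqt'
Prefix to check: 'zlk'
First 3 characters of input: 'els'
Match: False
Result: No


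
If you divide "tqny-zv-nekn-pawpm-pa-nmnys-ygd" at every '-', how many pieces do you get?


Input string: 'tqny-zv-nekn-pawpm-pa-nmnys-ygd'
Delimiter: '-'
Split result: 'tqny', 'zv', 'nekn', 'pawpm', 'pa', 'nmnys', 'ygd'
Number of parts: 7


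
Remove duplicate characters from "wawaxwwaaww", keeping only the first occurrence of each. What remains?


Input: 'wawaxwwaaww'
Operation: keep first occurrence of each character
Scan: s[0]='w' new -> keep; s[1]='a' new -> keep; s[2]='w' seen -> skip; s[3]='a' seen -> skip; s[4]='x' new -> keep; s[5]='w' seen -> skip; s[6]='w' seen -> skip; s[7]='a' seen -> skip; s[8]='a' seen -> skip; s[9]='w' seen -> skip; s[10]='w' seen -> skip
Result: wax


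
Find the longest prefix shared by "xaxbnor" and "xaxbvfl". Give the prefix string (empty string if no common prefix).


String 1: 'xaxbnor'
String 2: 'xaxbvfl'
Compare position by position:
pos 0: 'x' vs 'x' match
pos 1: 'a' vs 'a' match
pos 2: 'x' vs 'x' match
pos 3: 'b' vs 'b' match
pos 4: 'n' vs 'v' differ -> stop
Longest common prefix: "xaxb" (length 4)


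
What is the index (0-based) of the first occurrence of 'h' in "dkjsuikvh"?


Input string: 'dkjsuikvh'
Target: 'h'
Scanning left to right: s[0]='d', s[1]='k', s[2]='j', s[3]='s', s[4]='u', s[5]='i', s[6]='k', s[7]='v', s[8]='h'
First match at index: 8


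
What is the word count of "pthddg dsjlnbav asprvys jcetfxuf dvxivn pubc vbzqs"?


Input string: 'pthddg dsjlnbav asprvys jcetfxuf dvxivn pubc vbzqs'
Operation: split by spaces
Words found: 'pthddg', 'dsjlnbav', 'asprvys', 'jcetfxuf', 'dvxivn', 'pubc', 'vbzqs'
Word count: 7
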